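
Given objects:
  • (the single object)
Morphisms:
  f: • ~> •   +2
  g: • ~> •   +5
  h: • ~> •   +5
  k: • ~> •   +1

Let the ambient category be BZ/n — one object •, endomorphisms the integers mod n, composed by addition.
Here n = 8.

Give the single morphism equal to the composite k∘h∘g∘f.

  0 +2≡2 +5≡7 +5≡4 +1≡5  (mod 8)
composite: +5

Answer: +5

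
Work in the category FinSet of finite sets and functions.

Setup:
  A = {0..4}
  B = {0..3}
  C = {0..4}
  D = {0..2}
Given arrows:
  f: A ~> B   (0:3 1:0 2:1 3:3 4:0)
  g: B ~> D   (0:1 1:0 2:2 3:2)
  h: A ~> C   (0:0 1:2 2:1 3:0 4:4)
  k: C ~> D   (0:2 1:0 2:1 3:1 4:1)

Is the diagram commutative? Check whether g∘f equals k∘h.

Answer: COMMUTES

Trace:
1) trace f;g:
  0 f~>3 g~>2
  1 f~>0 g~>1
  2 f~>1 g~>0
  3 f~>3 g~>2
  4 f~>0 g~>1
  composite₁ = (0:2 1:1 2:0 3:2 4:1)
2) trace h;k:
  0 h~>0 k~>2
  1 h~>2 k~>1
  2 h~>1 k~>0
  3 h~>0 k~>2
  4 h~>4 k~>1
  composite₂ = (0:2 1:1 2:0 3:2 4:1)
Equal? same morphism ✓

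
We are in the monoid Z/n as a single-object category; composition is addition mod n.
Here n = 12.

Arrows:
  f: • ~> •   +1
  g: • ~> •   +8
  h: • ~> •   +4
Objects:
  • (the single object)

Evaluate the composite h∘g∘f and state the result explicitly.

  0 +1≡1 +8≡9 +4≡1  (mod 12)
result: +1

Answer: +1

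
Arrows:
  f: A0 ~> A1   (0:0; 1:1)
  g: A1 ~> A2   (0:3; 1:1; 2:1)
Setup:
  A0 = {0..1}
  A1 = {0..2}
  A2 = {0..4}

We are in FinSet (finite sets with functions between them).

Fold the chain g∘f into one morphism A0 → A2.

  0 f~>0 g~>3
  1 f~>1 g~>1
⟦path⟧: (0:3; 1:1)

Answer: (0:3; 1:1)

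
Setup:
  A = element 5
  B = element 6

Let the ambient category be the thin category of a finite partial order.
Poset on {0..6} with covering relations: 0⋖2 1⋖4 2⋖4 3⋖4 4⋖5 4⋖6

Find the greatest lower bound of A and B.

Common predecessors of 5,6: {0,1,2,3,4}
  0 ≤ 4
  1 ≤ 4
  2 ≤ 4
  3 ≤ 4
  4 ≤ 4
glb = 4

Answer: A∧B = 4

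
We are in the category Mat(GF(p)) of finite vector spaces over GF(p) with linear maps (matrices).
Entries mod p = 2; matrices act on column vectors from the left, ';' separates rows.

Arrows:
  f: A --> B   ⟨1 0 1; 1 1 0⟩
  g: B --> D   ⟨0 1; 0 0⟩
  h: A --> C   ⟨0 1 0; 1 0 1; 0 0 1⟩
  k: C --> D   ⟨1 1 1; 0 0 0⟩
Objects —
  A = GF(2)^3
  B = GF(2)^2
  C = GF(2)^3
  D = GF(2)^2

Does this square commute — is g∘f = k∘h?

Path 1 = f;g:
  e0=⟨1,0,0⟩ f-->⟨1,1⟩ g-->⟨1,0⟩
  e1=⟨0,1,0⟩ f-->⟨0,1⟩ g-->⟨1,0⟩
  e2=⟨0,0,1⟩ f-->⟨1,0⟩ g-->⟨0,0⟩
  composite₁ = ⟨1 1 0; 0 0 0⟩
Path 2 = h;k:
  e0=⟨1,0,0⟩ h-->⟨0,1,0⟩ k-->⟨1,0⟩
  e1=⟨0,1,0⟩ h-->⟨1,0,0⟩ k-->⟨1,0⟩
  e2=⟨0,0,1⟩ h-->⟨0,1,1⟩ k-->⟨0,0⟩
  composite₂ = ⟨1 1 0; 0 0 0⟩
Equal? YES — commutes

Answer: COMMUTES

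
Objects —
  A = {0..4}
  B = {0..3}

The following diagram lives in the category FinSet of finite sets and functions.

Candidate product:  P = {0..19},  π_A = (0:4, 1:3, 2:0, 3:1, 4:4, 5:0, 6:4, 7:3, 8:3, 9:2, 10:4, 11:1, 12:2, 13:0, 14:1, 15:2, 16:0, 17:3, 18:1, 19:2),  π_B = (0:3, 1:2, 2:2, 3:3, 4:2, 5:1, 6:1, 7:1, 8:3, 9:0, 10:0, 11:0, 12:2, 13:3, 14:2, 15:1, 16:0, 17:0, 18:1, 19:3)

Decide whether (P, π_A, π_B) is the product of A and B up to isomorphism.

Answer: VALID PRODUCT

Derivation:
|A|·|B| = 5·4 = 20;  |P| = 20
Check the pairing map k ↦ (π_A(k), π_B(k)):
  0 : (4,3)
  1 : (3,2)
  2 : (0,2)
  3 : (1,3)
  4 : (4,2)
  5 : (0,1)
  6 : (4,1)
  7 : (3,1)
  8 : (3,3)
  9 : (2,0)
  10 : (4,0)
  11 : (1,0)
  12 : (2,2)
  13 : (0,3)
  14 : (1,2)
  15 : (2,1)
  16 : (0,0)
  17 : (3,0)
  18 : (1,1)
  19 : (2,3)
distinct pairs in image: 20 / 20 needed
  → bijection onto A×B; projections well-typed.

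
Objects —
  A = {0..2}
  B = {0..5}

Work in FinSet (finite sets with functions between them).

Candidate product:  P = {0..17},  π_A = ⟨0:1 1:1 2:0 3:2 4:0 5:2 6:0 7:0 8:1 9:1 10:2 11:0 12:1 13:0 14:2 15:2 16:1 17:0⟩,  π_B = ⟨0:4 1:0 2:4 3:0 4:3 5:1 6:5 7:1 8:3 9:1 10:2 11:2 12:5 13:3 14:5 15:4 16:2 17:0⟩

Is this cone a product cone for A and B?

Answer: NOT A VALID PRODUCT — duplicate pair at indices 13,4

Derivation:
|A|·|B| = 3·6 = 18;  |P| = 18
Check the pairing map k ↦ (π_A(k), π_B(k)):
  0 : (1,4)
  1 : (1,0)
  2 : (0,4)
  3 : (2,0)
  4 : (0,3)
  5 : (2,1)
  6 : (0,5)
  7 : (0,1)
  8 : (1,3)
  9 : (1,1)
  10 : (2,2)
  11 : (0,2)
  12 : (1,5)
  13 : (0,3)  ✗ repeats pair of k=4
  14 : (2,5)
  15 : (2,4)
  16 : (1,2)
  17 : (0,0)
distinct pairs in image: 17 / 18 needed
  → (0,3) hit at k=4 and k=13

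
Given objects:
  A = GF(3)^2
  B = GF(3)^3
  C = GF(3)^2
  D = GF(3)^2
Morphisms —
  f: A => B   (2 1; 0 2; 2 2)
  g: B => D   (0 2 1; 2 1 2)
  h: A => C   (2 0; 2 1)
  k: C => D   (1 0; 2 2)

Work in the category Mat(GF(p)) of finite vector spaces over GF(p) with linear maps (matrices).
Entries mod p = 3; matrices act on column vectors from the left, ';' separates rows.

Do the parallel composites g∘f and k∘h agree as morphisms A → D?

Answer: COMMUTES

Derivation:
1) trace f;g:
  e0=(1,0) f=>(2,0,2) g=>(2,2)
  e1=(0,1) f=>(1,2,2) g=>(0,2)
  result₁ = (2 0; 2 2)
2) trace h;k:
  e0=(1,0) h=>(2,2) k=>(2,2)
  e1=(0,1) h=>(0,1) k=>(0,2)
  result₂ = (2 0; 2 2)
Equal? equal; square commutes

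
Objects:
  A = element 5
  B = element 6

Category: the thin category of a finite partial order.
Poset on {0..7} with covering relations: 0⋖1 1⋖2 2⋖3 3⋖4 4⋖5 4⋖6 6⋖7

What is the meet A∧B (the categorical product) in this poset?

Lower bounds of A=5 and B=6: {0,1,2,3,4}
  0 ≤ 4
  1 ≤ 4
  2 ≤ 4
  3 ≤ 4
  4 ≤ 4
glb = 4

Answer: A∧B = 4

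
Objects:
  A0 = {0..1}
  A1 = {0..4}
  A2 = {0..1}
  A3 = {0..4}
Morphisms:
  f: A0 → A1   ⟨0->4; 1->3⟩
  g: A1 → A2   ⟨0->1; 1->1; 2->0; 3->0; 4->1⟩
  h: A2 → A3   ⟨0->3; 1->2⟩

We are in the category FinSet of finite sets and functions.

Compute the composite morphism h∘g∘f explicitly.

Answer: ⟨0->2; 1->3⟩

Work:
  0 f→4 g→1 h→2
  1 f→3 g→0 h→3
⟦path⟧: ⟨0->2; 1->3⟩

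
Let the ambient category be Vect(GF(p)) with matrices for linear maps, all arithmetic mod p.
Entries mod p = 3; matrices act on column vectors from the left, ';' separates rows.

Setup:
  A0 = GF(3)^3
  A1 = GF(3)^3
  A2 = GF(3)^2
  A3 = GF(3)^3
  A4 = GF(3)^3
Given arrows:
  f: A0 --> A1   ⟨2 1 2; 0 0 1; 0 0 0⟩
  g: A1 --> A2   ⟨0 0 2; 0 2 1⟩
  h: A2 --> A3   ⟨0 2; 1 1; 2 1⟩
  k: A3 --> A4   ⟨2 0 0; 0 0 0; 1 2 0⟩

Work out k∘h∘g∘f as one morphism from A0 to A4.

  e0=⟨1,0,0⟩ f-->⟨2,0,0⟩ g-->⟨0,0⟩ h-->⟨0,0,0⟩ k-->⟨0,0,0⟩
  e1=⟨0,1,0⟩ f-->⟨1,0,0⟩ g-->⟨0,0⟩ h-->⟨0,0,0⟩ k-->⟨0,0,0⟩
  e2=⟨0,0,1⟩ f-->⟨2,1,0⟩ g-->⟨0,2⟩ h-->⟨1,2,2⟩ k-->⟨2,0,2⟩
⟦path⟧: ⟨0 0 2; 0 0 0; 0 0 2⟩

Answer: ⟨0 0 2; 0 0 0; 0 0 2⟩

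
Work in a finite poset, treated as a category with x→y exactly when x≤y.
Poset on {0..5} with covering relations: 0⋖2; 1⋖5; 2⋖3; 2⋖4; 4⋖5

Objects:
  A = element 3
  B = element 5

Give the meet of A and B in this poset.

Answer: A∧B = 2

Trace:
Common predecessors of 3,5: {0,2}
  0 <= 2
  2 <= 2
glb = 2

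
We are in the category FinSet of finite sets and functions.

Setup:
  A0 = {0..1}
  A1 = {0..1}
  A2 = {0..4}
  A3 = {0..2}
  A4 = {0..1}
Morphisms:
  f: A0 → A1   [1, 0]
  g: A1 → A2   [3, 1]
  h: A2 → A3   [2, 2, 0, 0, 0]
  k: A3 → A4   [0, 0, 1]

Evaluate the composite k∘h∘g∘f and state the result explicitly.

Answer: [1, 0]

Work:
  0 f→1 g→1 h→2 k→1
  1 f→0 g→3 h→0 k→0
⟦path⟧: [1, 0]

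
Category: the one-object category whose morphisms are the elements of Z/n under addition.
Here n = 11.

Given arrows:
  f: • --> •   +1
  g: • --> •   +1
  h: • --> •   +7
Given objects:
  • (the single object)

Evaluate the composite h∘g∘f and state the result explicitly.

  0 +1≡1 +1≡2 +7≡9  (mod 11)
result: +9

Answer: +9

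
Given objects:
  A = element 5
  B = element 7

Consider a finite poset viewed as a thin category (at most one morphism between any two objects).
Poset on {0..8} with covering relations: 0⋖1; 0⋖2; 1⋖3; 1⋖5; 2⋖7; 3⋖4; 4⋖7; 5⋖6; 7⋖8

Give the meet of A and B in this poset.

Answer: A∧B = 1

Trace:
Lower bounds of A=5 and B=7: {0,1}
  0 ≤ 1
  1 ≤ 1
glb = 1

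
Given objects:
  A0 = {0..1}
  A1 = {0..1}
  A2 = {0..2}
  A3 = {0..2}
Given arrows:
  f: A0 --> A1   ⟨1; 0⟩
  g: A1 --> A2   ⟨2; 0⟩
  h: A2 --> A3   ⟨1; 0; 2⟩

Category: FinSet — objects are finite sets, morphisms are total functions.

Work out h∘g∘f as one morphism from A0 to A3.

  0 f-->1 g-->0 h-->1
  1 f-->0 g-->2 h-->2
⟦path⟧: ⟨1; 2⟩

Answer: ⟨1; 2⟩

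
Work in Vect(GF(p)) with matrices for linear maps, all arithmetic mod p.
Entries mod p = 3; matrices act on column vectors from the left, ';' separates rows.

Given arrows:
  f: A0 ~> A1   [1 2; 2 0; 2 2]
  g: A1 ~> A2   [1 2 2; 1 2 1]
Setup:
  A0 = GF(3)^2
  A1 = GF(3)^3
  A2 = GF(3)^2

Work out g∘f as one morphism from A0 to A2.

  e0=(1,0) f~>(1,2,2) g~>(0,1)
  e1=(0,1) f~>(2,0,2) g~>(0,1)
result: [0 0; 1 1]

Answer: [0 0; 1 1]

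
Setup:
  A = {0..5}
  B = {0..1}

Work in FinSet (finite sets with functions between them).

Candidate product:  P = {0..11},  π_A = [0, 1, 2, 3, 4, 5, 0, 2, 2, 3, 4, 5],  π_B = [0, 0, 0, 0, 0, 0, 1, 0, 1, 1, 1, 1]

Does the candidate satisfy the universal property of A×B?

|A|·|B| = 6·2 = 12;  |P| = 12
Check the pairing map k ↦ (π_A(k), π_B(k)):
  0 : (0,0)
  1 : (1,0)
  2 : (2,0)
  3 : (3,0)
  4 : (4,0)
  5 : (5,0)
  6 : (0,1)
  7 : (2,0)  ✗ repeats pair of k=2
  8 : (2,1)
  9 : (3,1)
  10 : (4,1)
  11 : (5,1)
distinct pairs in image: 11 / 12 needed
  → (2,0) hit at k=2 and k=7

Answer: NOT A VALID PRODUCT — duplicate pair at indices 2,7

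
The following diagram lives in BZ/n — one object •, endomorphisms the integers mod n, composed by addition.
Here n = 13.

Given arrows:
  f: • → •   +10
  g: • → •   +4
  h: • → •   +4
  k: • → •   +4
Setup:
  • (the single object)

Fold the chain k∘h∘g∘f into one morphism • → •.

  0 +10≡10 +4≡1 +4≡5 +4≡9  (mod 13)
⟦path⟧: +9

Answer: +9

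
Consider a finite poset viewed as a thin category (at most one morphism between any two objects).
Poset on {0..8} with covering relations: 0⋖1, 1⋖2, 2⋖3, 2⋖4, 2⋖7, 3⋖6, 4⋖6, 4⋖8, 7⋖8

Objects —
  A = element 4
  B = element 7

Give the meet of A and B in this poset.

Lower bounds of A=4 and B=7: {0,1,2}
  0 ≤ 2
  1 ≤ 2
  2 ≤ 2
glb = 2

Answer: A∧B = 2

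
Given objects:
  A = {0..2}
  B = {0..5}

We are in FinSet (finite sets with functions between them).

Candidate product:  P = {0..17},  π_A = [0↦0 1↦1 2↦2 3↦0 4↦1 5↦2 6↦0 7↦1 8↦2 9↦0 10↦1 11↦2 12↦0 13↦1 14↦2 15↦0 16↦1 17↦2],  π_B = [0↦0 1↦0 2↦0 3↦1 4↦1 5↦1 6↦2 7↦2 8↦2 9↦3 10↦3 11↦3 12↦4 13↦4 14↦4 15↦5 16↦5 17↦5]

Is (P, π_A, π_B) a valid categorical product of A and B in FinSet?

Answer: VALID PRODUCT

Trace:
|A|·|B| = 3·6 = 18;  |P| = 18
Check the pairing map k ↦ (π_A(k), π_B(k)):
  0 ↦ (0,0)
  1 ↦ (1,0)
  2 ↦ (2,0)
  3 ↦ (0,1)
  4 ↦ (1,1)
  5 ↦ (2,1)
  6 ↦ (0,2)
  7 ↦ (1,2)
  8 ↦ (2,2)
  9 ↦ (0,3)
  10 ↦ (1,3)
  11 ↦ (2,3)
  12 ↦ (0,4)
  13 ↦ (1,4)
  14 ↦ (2,4)
  15 ↦ (0,5)
  16 ↦ (1,5)
  17 ↦ (2,5)
distinct pairs in image: 18 / 18 needed
  → bijection onto A×B; projections well-typed.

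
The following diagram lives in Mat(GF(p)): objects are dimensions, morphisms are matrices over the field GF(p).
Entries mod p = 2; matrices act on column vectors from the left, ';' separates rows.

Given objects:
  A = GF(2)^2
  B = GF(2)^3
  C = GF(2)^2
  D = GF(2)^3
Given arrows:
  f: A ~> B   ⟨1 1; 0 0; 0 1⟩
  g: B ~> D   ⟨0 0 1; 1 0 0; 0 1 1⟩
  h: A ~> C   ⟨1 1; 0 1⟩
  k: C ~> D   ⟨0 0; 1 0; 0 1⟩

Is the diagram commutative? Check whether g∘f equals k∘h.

Along f;g (path 1):
  e0=(1,0) f~>(1,0,0) g~>(0,1,0)
  e1=(0,1) f~>(1,0,1) g~>(1,1,1)
  composite₁ = ⟨0 1; 1 1; 0 1⟩
Along h;k (path 2):
  e0=(1,0) h~>(1,0) k~>(0,1,0)
  e1=(0,1) h~>(1,1) k~>(0,1,1)
  composite₂ = ⟨0 0; 1 1; 0 1⟩
Equal? distinct morphisms ✗

Answer: DOES NOT COMMUTE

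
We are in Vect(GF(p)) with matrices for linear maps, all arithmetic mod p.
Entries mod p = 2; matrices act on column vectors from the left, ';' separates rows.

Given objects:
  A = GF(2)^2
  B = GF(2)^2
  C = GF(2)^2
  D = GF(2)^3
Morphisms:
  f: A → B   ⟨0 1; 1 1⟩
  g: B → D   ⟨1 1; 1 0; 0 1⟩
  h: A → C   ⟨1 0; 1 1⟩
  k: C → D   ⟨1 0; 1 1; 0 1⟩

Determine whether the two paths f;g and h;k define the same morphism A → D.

1) trace f;g:
  e0=⟨1,0⟩ f→⟨0,1⟩ g→⟨1,0,1⟩
  e1=⟨0,1⟩ f→⟨1,1⟩ g→⟨0,1,1⟩
  ⟦path⟧₁ = ⟨1 0; 0 1; 1 1⟩
2) trace h;k:
  e0=⟨1,0⟩ h→⟨1,1⟩ k→⟨1,0,1⟩
  e1=⟨0,1⟩ h→⟨0,1⟩ k→⟨0,1,1⟩
  ⟦path⟧₂ = ⟨1 0; 0 1; 1 1⟩
Equal? YES — commutes

Answer: COMMUTES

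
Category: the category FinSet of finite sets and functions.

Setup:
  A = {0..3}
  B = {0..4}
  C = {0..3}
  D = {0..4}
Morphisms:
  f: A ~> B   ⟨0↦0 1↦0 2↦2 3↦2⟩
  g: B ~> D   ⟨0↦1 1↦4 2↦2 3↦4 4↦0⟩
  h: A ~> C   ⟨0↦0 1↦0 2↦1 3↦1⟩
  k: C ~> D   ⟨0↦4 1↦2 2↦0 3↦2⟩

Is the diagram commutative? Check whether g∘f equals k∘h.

1) trace f;g:
  0 f~>0 g~>1
  1 f~>0 g~>1
  2 f~>2 g~>2
  3 f~>2 g~>2
  composite₁ = ⟨0↦1 1↦1 2↦2 3↦2⟩
2) trace h;k:
  0 h~>0 k~>4
  1 h~>0 k~>4
  2 h~>1 k~>2
  3 h~>1 k~>2
  composite₂ = ⟨0↦4 1↦4 2↦2 3↦2⟩
Equal? NO — does not commute

Answer: DOES NOT COMMUTE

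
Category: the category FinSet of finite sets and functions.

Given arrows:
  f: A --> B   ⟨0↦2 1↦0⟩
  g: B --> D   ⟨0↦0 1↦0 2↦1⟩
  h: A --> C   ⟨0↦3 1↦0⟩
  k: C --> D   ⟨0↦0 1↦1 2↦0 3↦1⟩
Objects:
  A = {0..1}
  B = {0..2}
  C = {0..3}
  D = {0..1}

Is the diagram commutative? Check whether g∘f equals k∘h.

Along f;g (path 1):
  0 f-->2 g-->1
  1 f-->0 g-->0
  ⟦path⟧₁ = ⟨0↦1 1↦0⟩
Along h;k (path 2):
  0 h-->3 k-->1
  1 h-->0 k-->0
  ⟦path⟧₂ = ⟨0↦1 1↦0⟩
Equal? YES — commutes

Answer: COMMUTES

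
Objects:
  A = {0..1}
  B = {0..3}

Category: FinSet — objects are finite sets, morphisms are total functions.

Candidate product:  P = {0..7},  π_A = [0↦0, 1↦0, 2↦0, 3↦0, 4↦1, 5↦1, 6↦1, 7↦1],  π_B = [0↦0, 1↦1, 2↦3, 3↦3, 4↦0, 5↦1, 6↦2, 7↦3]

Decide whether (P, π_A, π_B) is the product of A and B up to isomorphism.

Answer: NOT A VALID PRODUCT — duplicate pair at indices 3,2

Trace:
|A|·|B| = 2·4 = 8;  |P| = 8
Check the pairing map k ↦ (π_A(k), π_B(k)):
  0 ↦ (0,0)
  1 ↦ (0,1)
  2 ↦ (0,3)
  3 ↦ (0,3)  ✗ repeats pair of k=2
  4 ↦ (1,0)
  5 ↦ (1,1)
  6 ↦ (1,2)
  7 ↦ (1,3)
distinct pairs in image: 7 / 8 needed
  → (0,3) hit at k=2 and k=3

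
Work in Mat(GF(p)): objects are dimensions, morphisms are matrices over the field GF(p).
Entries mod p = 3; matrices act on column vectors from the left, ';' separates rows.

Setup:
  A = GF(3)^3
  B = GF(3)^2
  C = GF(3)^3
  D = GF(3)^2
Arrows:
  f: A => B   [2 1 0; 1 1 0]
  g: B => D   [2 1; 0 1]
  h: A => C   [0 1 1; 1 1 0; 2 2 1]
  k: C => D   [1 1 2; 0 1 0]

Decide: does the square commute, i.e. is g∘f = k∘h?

Path 1 = f;g:
  e0=(1,0,0) f=>(2,1) g=>(2,1)
  e1=(0,1,0) f=>(1,1) g=>(0,1)
  e2=(0,0,1) f=>(0,0) g=>(0,0)
  ⟦path⟧₁ = [2 0 0; 1 1 0]
Path 2 = h;k:
  e0=(1,0,0) h=>(0,1,2) k=>(2,1)
  e1=(0,1,0) h=>(1,1,2) k=>(0,1)
  e2=(0,0,1) h=>(1,0,1) k=>(0,0)
  ⟦path⟧₂ = [2 0 0; 1 1 0]
Equal? YES — commutes

Answer: COMMUTES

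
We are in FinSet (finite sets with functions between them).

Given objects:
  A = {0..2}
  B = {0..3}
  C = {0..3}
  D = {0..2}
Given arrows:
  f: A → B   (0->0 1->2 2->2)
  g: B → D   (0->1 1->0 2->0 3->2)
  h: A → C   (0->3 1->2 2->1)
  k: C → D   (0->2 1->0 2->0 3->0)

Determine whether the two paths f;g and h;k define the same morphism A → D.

1) trace f;g:
  0 f→0 g→1
  1 f→2 g→0
  2 f→2 g→0
  composite₁ = (0->1 1->0 2->0)
2) trace h;k:
  0 h→3 k→0
  1 h→2 k→0
  2 h→1 k→0
  composite₂ = (0->0 1->0 2->0)
Equal? NO — does not commute

Answer: DOES NOT COMMUTE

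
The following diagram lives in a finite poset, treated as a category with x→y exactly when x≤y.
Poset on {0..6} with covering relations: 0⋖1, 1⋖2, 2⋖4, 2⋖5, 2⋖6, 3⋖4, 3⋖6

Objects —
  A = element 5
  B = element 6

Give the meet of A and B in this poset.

Common predecessors of 5,6: {0,1,2}
  0 ⊑ 2
  1 ⊑ 2
  2 ⊑ 2
glb = 2

Answer: A∧B = 2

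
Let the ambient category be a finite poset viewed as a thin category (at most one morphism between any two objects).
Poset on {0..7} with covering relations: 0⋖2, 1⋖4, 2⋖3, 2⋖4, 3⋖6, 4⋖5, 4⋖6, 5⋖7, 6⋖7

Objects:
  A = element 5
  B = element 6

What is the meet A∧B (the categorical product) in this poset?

{x : x≤A ∧ x≤B} = {0,1,2,4}  (A=5, B=6)
  0 ≤ 4
  1 ≤ 4
  2 ≤ 4
  4 ≤ 4
glb = 4

Answer: A∧B = 4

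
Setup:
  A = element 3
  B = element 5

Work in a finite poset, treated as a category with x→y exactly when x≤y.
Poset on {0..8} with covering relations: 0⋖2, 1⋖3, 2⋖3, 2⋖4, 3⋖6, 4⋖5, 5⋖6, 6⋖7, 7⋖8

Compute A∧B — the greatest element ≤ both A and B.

Answer: A∧B = 2

Work:
Lower bounds of A=3 and B=5: {0,2}
  0 ⊑ 2
  2 ⊑ 2
glb = 2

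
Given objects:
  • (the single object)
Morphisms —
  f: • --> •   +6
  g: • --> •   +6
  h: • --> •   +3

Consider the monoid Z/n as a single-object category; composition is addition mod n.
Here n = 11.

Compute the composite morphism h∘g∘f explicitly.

Answer: +4

Work:
  0 +6≡6 +6≡1 +3≡4  (mod 11)
result: +4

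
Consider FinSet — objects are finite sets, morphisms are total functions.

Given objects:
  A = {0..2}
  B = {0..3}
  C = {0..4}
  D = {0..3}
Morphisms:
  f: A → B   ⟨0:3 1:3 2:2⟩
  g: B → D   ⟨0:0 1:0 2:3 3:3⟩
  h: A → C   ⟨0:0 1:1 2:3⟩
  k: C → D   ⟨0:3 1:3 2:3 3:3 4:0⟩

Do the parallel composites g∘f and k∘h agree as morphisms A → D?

Path 1 = f;g:
  0 f→3 g→3
  1 f→3 g→3
  2 f→2 g→3
  composite₁ = ⟨0:3 1:3 2:3⟩
Path 2 = h;k:
  0 h→0 k→3
  1 h→1 k→3
  2 h→3 k→3
  composite₂ = ⟨0:3 1:3 2:3⟩
Equal? same morphism ✓

Answer: COMMUTES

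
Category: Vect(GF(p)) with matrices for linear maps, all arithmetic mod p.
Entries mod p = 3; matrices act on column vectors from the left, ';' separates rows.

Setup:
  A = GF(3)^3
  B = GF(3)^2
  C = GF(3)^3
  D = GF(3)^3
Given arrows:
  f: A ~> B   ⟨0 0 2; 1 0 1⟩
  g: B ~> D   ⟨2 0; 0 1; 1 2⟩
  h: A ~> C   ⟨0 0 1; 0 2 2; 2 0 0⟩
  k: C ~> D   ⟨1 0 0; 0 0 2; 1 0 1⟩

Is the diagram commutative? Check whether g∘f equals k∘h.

Along f;g (path 1):
  e0=(1,0,0) f~>(0,1) g~>(0,1,2)
  e1=(0,1,0) f~>(0,0) g~>(0,0,0)
  e2=(0,0,1) f~>(2,1) g~>(1,1,1)
  result₁ = ⟨0 0 1; 1 0 1; 2 0 1⟩
Along h;k (path 2):
  e0=(1,0,0) h~>(0,0,2) k~>(0,1,2)
  e1=(0,1,0) h~>(0,2,0) k~>(0,0,0)
  e2=(0,0,1) h~>(1,2,0) k~>(1,0,1)
  result₂ = ⟨0 0 1; 1 0 0; 2 0 1⟩
Equal? differ; not commutative

Answer: DOES NOT COMMUTE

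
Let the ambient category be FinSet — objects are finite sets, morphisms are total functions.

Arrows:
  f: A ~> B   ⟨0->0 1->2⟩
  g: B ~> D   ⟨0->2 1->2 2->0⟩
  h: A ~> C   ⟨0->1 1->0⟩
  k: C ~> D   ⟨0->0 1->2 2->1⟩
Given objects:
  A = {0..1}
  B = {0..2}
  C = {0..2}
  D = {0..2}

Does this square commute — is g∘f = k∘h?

1) trace f;g:
  0 f~>0 g~>2
  1 f~>2 g~>0
  result₁ = ⟨0->2 1->0⟩
2) trace h;k:
  0 h~>1 k~>2
  1 h~>0 k~>0
  result₂ = ⟨0->2 1->0⟩
Equal? equal; square commutes

Answer: COMMUTES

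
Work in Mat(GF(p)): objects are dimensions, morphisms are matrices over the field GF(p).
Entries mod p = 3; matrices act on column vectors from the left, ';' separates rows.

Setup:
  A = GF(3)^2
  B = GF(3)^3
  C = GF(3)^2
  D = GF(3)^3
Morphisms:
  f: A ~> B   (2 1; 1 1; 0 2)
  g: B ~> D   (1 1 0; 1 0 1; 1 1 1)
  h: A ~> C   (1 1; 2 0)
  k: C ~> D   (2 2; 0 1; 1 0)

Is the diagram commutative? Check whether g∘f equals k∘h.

Answer: DOES NOT COMMUTE

Work:
1) trace f;g:
  e0=[1,0] f~>[2,1,0] g~>[0,2,0]
  e1=[0,1] f~>[1,1,2] g~>[2,0,1]
  result₁ = (0 2; 2 0; 0 1)
2) trace h;k:
  e0=[1,0] h~>[1,2] k~>[0,2,1]
  e1=[0,1] h~>[1,0] k~>[2,0,1]
  result₂ = (0 2; 2 0; 1 1)
Equal? differ; not commutative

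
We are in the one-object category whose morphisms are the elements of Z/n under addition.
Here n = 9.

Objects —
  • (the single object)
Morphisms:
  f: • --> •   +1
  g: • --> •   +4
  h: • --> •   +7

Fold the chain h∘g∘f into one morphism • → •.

Answer: +3

Trace:
  0 +1≡1 +4≡5 +7≡3  (mod 9)
composite: +3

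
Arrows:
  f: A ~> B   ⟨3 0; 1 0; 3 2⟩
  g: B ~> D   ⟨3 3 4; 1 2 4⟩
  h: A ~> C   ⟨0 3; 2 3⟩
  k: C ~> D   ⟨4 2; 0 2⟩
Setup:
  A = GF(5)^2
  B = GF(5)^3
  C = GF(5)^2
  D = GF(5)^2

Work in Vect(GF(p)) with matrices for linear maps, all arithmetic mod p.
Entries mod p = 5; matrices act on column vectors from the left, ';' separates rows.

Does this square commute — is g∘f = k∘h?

Along f;g (path 1):
  e0=⟨1,0⟩ f~>⟨3,1,3⟩ g~>⟨4,2⟩
  e1=⟨0,1⟩ f~>⟨0,0,2⟩ g~>⟨3,3⟩
  result₁ = ⟨4 3; 2 3⟩
Along h;k (path 2):
  e0=⟨1,0⟩ h~>⟨0,2⟩ k~>⟨4,4⟩
  e1=⟨0,1⟩ h~>⟨3,3⟩ k~>⟨3,1⟩
  result₂ = ⟨4 3; 4 1⟩
Equal? NO — does not commute

Answer: DOES NOT COMMUTE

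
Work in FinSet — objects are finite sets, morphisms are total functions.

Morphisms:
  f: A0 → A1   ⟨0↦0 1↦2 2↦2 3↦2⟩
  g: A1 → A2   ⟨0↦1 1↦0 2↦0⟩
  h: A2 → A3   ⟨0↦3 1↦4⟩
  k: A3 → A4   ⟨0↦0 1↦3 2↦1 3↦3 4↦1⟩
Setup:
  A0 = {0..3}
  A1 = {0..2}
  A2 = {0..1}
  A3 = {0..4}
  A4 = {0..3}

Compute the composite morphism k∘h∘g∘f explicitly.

Answer: ⟨0↦1 1↦3 2↦3 3↦3⟩

Derivation:
  0 f→0 g→1 h→4 k→1
  1 f→2 g→0 h→3 k→3
  2 f→2 g→0 h→3 k→3
  3 f→2 g→0 h→3 k→3
⟦path⟧: ⟨0↦1 1↦3 2↦3 3↦3⟩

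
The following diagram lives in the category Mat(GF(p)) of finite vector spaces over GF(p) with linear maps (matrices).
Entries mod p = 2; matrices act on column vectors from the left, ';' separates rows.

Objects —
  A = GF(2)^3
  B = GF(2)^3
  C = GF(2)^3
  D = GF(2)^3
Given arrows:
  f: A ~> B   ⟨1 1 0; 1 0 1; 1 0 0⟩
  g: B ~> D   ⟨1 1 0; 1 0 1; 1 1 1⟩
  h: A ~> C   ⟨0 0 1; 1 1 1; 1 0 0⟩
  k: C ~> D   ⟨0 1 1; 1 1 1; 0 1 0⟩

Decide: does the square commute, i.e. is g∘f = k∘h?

Answer: COMMUTES

Trace:
Along f;g (path 1):
  e0=(1,0,0) f~>(1,1,1) g~>(0,0,1)
  e1=(0,1,0) f~>(1,0,0) g~>(1,1,1)
  e2=(0,0,1) f~>(0,1,0) g~>(1,0,1)
  composite₁ = ⟨0 1 1; 0 1 0; 1 1 1⟩
Along h;k (path 2):
  e0=(1,0,0) h~>(0,1,1) k~>(0,0,1)
  e1=(0,1,0) h~>(0,1,0) k~>(1,1,1)
  e2=(0,0,1) h~>(1,1,0) k~>(1,0,1)
  composite₂ = ⟨0 1 1; 0 1 0; 1 1 1⟩
Equal? equal; square commutes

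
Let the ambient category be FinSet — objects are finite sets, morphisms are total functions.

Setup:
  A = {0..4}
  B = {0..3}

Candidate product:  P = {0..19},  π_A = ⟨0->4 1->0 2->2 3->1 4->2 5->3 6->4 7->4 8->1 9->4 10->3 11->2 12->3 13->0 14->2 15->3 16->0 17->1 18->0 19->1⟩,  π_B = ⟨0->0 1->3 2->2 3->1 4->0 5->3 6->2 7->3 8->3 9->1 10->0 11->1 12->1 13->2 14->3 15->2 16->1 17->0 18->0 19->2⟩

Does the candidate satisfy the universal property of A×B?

|A|·|B| = 5·4 = 20;  |P| = 20
Check the pairing map k ↦ (π_A(k), π_B(k)):
  0 -> (4,0)
  1 -> (0,3)
  2 -> (2,2)
  3 -> (1,1)
  4 -> (2,0)
  5 -> (3,3)
  6 -> (4,2)
  7 -> (4,3)
  8 -> (1,3)
  9 -> (4,1)
  10 -> (3,0)
  11 -> (2,1)
  12 -> (3,1)
  13 -> (0,2)
  14 -> (2,3)
  15 -> (3,2)
  16 -> (0,1)
  17 -> (1,0)
  18 -> (0,0)
  19 -> (1,2)
distinct pairs in image: 20 / 20 needed
  → bijection onto A×B; projections well-typed.

Answer: VALID PRODUCT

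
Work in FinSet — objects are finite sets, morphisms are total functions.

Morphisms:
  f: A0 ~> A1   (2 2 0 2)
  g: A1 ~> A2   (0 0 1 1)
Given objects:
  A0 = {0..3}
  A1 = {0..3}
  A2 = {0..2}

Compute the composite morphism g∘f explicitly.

  0 f~>2 g~>1
  1 f~>2 g~>1
  2 f~>0 g~>0
  3 f~>2 g~>1
⟦path⟧: (1 1 0 1)

Answer: (1 1 0 1)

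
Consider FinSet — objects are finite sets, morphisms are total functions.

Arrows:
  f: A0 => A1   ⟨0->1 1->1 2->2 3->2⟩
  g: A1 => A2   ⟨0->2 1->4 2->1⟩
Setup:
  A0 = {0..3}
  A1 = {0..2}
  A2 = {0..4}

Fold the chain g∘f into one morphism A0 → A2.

  0 f=>1 g=>4
  1 f=>1 g=>4
  2 f=>2 g=>1
  3 f=>2 g=>1
result: ⟨0->4 1->4 2->1 3->1⟩

Answer: ⟨0->4 1->4 2->1 3->1⟩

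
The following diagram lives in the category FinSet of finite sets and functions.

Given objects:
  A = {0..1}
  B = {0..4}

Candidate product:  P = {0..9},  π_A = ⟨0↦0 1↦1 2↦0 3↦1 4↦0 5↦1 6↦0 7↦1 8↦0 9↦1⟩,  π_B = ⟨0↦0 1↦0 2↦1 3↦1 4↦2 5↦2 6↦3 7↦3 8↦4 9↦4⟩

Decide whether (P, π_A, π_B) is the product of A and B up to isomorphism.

|A|·|B| = 2·5 = 10;  |P| = 10
Check the pairing map k ↦ (π_A(k), π_B(k)):
  0 ↦ (0,0)
  1 ↦ (1,0)
  2 ↦ (0,1)
  3 ↦ (1,1)
  4 ↦ (0,2)
  5 ↦ (1,2)
  6 ↦ (0,3)
  7 ↦ (1,3)
  8 ↦ (0,4)
  9 ↦ (1,4)
distinct pairs in image: 10 / 10 needed
  → bijection onto A×B; projections well-typed.

Answer: VALID PRODUCT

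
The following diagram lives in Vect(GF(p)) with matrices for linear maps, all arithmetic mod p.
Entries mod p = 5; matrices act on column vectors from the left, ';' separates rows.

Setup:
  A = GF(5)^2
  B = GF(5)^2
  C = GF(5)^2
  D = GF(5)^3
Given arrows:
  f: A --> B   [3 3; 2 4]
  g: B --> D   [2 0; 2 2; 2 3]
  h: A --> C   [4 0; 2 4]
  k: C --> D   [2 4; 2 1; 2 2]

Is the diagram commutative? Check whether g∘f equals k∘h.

1) trace f;g:
  e0=[1,0] f-->[3,2] g-->[1,0,2]
  e1=[0,1] f-->[3,4] g-->[1,4,3]
  ⟦path⟧₁ = [1 1; 0 4; 2 3]
2) trace h;k:
  e0=[1,0] h-->[4,2] k-->[1,0,2]
  e1=[0,1] h-->[0,4] k-->[1,4,3]
  ⟦path⟧₂ = [1 1; 0 4; 2 3]
Equal? YES — commutes

Answer: COMMUTES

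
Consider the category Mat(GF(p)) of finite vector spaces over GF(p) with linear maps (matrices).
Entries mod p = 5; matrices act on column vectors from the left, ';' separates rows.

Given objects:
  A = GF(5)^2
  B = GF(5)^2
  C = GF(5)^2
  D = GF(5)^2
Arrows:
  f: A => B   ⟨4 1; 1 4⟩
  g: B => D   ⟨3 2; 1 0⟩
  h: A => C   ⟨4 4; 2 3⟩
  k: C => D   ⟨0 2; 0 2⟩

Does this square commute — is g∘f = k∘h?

Path 1 = f;g:
  e0=⟨1,0⟩ f=>⟨4,1⟩ g=>⟨4,4⟩
  e1=⟨0,1⟩ f=>⟨1,4⟩ g=>⟨1,1⟩
  ⟦path⟧₁ = ⟨4 1; 4 1⟩
Path 2 = h;k:
  e0=⟨1,0⟩ h=>⟨4,2⟩ k=>⟨4,4⟩
  e1=⟨0,1⟩ h=>⟨4,3⟩ k=>⟨1,1⟩
  ⟦path⟧₂ = ⟨4 1; 4 1⟩
Equal? same morphism ✓

Answer: COMMUTES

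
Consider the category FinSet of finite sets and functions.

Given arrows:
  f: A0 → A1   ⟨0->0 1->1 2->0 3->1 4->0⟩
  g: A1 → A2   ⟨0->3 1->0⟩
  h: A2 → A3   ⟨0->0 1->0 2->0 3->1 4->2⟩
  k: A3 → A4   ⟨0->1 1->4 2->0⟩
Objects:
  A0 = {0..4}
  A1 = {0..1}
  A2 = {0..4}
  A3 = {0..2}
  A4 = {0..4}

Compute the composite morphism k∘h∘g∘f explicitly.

  0 f→0 g→3 h→1 k→4
  1 f→1 g→0 h→0 k→1
  2 f→0 g→3 h→1 k→4
  3 f→1 g→0 h→0 k→1
  4 f→0 g→3 h→1 k→4
composite: ⟨0->4 1->1 2->4 3->1 4->4⟩

Answer: ⟨0->4 1->1 2->4 3->1 4->4⟩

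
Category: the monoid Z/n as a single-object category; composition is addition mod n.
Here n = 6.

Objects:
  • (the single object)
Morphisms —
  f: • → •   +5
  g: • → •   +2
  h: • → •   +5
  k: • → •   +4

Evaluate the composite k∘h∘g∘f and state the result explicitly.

Answer: +4

Work:
  0 +5≡5 +2≡1 +5≡0 +4≡4  (mod 6)
composite: +4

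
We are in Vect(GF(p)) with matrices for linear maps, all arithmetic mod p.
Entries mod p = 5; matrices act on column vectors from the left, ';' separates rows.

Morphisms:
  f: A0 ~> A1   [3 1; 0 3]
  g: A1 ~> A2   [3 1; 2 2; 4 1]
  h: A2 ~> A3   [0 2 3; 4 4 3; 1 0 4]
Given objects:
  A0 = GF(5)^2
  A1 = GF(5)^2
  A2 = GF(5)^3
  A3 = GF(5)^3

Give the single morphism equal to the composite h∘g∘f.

Answer: [3 2; 1 2; 2 4]

Work:
  e0=[1,0] f~>[3,0] g~>[4,1,2] h~>[3,1,2]
  e1=[0,1] f~>[1,3] g~>[1,3,2] h~>[2,2,4]
composite: [3 2; 1 2; 2 4]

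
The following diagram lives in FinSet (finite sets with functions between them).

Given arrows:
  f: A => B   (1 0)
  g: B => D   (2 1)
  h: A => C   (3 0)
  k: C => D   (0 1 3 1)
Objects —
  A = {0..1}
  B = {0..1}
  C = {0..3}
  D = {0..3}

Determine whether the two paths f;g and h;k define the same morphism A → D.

Answer: DOES NOT COMMUTE

Derivation:
Path 1 = f;g:
  0 f=>1 g=>1
  1 f=>0 g=>2
  ⟦path⟧₁ = (1 2)
Path 2 = h;k:
  0 h=>3 k=>1
  1 h=>0 k=>0
  ⟦path⟧₂ = (1 0)
Equal? differ; not commutative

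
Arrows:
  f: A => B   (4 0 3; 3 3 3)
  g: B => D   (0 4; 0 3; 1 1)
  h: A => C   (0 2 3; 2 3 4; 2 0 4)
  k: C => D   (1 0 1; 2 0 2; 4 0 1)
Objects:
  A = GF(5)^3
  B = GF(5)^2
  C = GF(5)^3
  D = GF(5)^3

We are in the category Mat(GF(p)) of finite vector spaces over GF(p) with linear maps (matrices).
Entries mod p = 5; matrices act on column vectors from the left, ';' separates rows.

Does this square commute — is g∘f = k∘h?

Answer: COMMUTES

Work:
Along f;g (path 1):
  e0=⟨1,0,0⟩ f=>⟨4,3⟩ g=>⟨2,4,2⟩
  e1=⟨0,1,0⟩ f=>⟨0,3⟩ g=>⟨2,4,3⟩
  e2=⟨0,0,1⟩ f=>⟨3,3⟩ g=>⟨2,4,1⟩
  result₁ = (2 2 2; 4 4 4; 2 3 1)
Along h;k (path 2):
  e0=⟨1,0,0⟩ h=>⟨0,2,2⟩ k=>⟨2,4,2⟩
  e1=⟨0,1,0⟩ h=>⟨2,3,0⟩ k=>⟨2,4,3⟩
  e2=⟨0,0,1⟩ h=>⟨3,4,4⟩ k=>⟨2,4,1⟩
  result₂ = (2 2 2; 4 4 4; 2 3 1)
Equal? YES — commutes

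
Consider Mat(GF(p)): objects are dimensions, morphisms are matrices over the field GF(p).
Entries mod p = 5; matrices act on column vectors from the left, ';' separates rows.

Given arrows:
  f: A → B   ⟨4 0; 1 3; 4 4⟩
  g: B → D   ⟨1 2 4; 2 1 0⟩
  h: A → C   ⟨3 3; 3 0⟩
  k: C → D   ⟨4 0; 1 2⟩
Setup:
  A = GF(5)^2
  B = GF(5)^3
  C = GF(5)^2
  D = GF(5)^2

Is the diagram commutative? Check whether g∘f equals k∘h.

Answer: COMMUTES

Trace:
1) trace f;g:
  e0=(1,0) f→(4,1,4) g→(2,4)
  e1=(0,1) f→(0,3,4) g→(2,3)
  ⟦path⟧₁ = ⟨2 2; 4 3⟩
2) trace h;k:
  e0=(1,0) h→(3,3) k→(2,4)
  e1=(0,1) h→(3,0) k→(2,3)
  ⟦path⟧₂ = ⟨2 2; 4 3⟩
Equal? equal; square commutes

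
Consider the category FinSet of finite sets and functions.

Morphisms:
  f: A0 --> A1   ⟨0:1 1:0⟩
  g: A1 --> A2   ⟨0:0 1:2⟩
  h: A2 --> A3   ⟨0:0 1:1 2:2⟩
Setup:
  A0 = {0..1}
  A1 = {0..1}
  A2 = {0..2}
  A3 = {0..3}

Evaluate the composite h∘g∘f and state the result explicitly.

  0 f-->1 g-->2 h-->2
  1 f-->0 g-->0 h-->0
result: ⟨0:2 1:0⟩

Answer: ⟨0:2 1:0⟩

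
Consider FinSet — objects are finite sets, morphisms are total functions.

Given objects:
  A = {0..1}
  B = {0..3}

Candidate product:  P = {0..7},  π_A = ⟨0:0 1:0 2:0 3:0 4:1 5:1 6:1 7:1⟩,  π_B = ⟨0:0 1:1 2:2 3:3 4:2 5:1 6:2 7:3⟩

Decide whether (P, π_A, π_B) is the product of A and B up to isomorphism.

|A|·|B| = 2·4 = 8;  |P| = 8
Check the pairing map k ↦ (π_A(k), π_B(k)):
  0 : (0,0)
  1 : (0,1)
  2 : (0,2)
  3 : (0,3)
  4 : (1,2)
  5 : (1,1)
  6 : (1,2)  ✗ repeats pair of k=4
  7 : (1,3)
distinct pairs in image: 7 / 8 needed
  → (1,2) hit at k=4 and k=6

Answer: NOT A VALID PRODUCT — duplicate pair at indices 6,4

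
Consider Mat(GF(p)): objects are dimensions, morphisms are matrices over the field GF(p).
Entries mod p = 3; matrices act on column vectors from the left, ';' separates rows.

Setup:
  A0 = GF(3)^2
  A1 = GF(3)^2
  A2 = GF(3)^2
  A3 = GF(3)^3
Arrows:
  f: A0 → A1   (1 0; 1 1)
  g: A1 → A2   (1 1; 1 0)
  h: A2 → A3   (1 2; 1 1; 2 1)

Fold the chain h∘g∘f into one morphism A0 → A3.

  e0=(1,0) f→(1,1) g→(2,1) h→(1,0,2)
  e1=(0,1) f→(0,1) g→(1,0) h→(1,1,2)
⟦path⟧: (1 1; 0 1; 2 2)

Answer: (1 1; 0 1; 2 2)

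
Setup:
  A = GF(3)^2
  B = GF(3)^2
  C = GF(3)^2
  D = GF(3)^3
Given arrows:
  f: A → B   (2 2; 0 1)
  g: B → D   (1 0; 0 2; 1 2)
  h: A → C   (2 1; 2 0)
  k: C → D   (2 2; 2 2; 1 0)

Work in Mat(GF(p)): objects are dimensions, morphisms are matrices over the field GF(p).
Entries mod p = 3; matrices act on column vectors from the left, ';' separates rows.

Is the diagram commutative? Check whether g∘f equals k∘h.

1) trace f;g:
  e0=(1,0) f→(2,0) g→(2,0,2)
  e1=(0,1) f→(2,1) g→(2,2,1)
  composite₁ = (2 2; 0 2; 2 1)
2) trace h;k:
  e0=(1,0) h→(2,2) k→(2,2,2)
  e1=(0,1) h→(1,0) k→(2,2,1)
  composite₂ = (2 2; 2 2; 2 1)
Equal? NO — does not commute

Answer: DOES NOT COMMUTE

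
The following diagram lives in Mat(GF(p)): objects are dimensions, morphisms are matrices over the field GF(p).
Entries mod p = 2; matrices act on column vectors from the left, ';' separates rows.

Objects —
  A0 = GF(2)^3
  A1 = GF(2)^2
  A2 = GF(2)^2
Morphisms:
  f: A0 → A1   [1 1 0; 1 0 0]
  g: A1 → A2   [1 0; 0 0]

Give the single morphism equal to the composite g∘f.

  e0=[1,0,0] f→[1,1] g→[1,0]
  e1=[0,1,0] f→[1,0] g→[1,0]
  e2=[0,0,1] f→[0,0] g→[0,0]
composite: [1 1 0; 0 0 0]

Answer: [1 1 0; 0 0 0]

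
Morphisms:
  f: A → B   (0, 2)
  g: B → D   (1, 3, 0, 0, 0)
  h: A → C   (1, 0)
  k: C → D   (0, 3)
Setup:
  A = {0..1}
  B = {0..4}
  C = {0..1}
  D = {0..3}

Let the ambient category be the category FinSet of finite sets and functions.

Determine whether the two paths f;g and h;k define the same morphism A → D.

1) trace f;g:
  0 f→0 g→1
  1 f→2 g→0
  composite₁ = (1, 0)
2) trace h;k:
  0 h→1 k→3
  1 h→0 k→0
  composite₂ = (3, 0)
Equal? NO — does not commute

Answer: DOES NOT COMMUTE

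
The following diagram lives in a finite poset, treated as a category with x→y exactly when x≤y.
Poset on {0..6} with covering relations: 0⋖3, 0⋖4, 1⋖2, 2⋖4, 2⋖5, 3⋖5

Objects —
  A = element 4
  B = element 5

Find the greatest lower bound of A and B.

Common predecessors of 4,5: {0,1,2}
  maximal lower bounds 0 and 2 are incomparable: neither 0<=2 nor 2<=0
→ no greatest lower bound exists

Answer: NO MEET EXISTS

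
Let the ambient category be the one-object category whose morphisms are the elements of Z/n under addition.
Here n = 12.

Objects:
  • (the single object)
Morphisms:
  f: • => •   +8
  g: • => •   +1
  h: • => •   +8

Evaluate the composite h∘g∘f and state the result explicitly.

  0 +8≡8 +1≡9 +8≡5  (mod 12)
⟦path⟧: +5

Answer: +5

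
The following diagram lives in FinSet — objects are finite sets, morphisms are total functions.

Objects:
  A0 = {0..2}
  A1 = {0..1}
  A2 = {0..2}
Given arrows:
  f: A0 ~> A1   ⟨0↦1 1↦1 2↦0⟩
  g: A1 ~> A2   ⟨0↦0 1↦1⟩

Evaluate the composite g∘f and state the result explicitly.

  0 f~>1 g~>1
  1 f~>1 g~>1
  2 f~>0 g~>0
⟦path⟧: ⟨0↦1 1↦1 2↦0⟩

Answer: ⟨0↦1 1↦1 2↦0⟩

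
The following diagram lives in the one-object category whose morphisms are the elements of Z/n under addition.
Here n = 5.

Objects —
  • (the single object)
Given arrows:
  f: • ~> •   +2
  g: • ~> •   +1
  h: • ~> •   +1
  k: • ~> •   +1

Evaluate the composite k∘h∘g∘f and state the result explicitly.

Answer: +0

Trace:
  0 +2≡2 +1≡3 +1≡4 +1≡0  (mod 5)
⟦path⟧: +0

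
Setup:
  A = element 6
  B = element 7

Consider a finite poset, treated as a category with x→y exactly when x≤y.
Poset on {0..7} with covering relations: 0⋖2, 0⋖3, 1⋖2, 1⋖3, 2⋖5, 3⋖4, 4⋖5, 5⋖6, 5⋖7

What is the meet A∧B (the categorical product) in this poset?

Answer: A∧B = 5

Derivation:
{x : x<=A ∧ x<=B} = {0,1,2,3,4,5}  (A=6, B=7)
  0 <= 5
  1 <= 5
  2 <= 5
  3 <= 5
  4 <= 5
  5 <= 5
glb = 5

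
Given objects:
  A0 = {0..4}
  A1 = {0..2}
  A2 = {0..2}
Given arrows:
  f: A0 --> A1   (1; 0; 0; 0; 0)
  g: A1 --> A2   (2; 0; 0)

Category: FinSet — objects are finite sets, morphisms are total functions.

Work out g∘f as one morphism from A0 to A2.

Answer: (0; 2; 2; 2; 2)

Derivation:
  0 f-->1 g-->0
  1 f-->0 g-->2
  2 f-->0 g-->2
  3 f-->0 g-->2
  4 f-->0 g-->2
composite: (0; 2; 2; 2; 2)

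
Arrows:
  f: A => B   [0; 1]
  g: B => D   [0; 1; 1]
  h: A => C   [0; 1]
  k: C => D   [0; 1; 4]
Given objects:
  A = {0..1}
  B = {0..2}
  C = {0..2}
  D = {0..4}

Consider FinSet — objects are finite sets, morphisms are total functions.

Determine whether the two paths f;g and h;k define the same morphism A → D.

Path 1 = f;g:
  0 f=>0 g=>0
  1 f=>1 g=>1
  composite₁ = [0; 1]
Path 2 = h;k:
  0 h=>0 k=>0
  1 h=>1 k=>1
  composite₂ = [0; 1]
Equal? same morphism ✓

Answer: COMMUTES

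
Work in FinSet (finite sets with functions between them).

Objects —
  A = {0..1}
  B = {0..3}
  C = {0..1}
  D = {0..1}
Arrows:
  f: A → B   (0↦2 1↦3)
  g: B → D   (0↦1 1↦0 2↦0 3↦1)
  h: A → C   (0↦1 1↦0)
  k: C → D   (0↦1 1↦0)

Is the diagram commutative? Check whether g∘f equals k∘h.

1) trace f;g:
  0 f→2 g→0
  1 f→3 g→1
  result₁ = (0↦0 1↦1)
2) trace h;k:
  0 h→1 k→0
  1 h→0 k→1
  result₂ = (0↦0 1↦1)
Equal? YES — commutes

Answer: COMMUTES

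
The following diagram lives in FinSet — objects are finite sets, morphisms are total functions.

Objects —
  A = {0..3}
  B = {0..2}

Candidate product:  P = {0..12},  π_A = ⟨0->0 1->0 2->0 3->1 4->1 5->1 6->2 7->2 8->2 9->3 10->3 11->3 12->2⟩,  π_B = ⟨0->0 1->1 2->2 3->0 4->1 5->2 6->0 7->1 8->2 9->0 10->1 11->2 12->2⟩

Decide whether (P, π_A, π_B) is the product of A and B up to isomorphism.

Answer: NOT A VALID PRODUCT — |P|=13 ≠ |A|·|B|=12

Derivation:
|A|·|B| = 4·3 = 12;  |P| = 13
  → cardinalities differ; no bijection possible.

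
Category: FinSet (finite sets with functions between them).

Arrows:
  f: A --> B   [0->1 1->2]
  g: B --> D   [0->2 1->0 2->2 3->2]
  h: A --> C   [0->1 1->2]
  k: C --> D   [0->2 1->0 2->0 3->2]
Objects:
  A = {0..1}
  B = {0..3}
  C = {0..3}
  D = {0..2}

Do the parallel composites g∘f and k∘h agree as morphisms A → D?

Path 1 = f;g:
  0 f-->1 g-->0
  1 f-->2 g-->2
  result₁ = [0->0 1->2]
Path 2 = h;k:
  0 h-->1 k-->0
  1 h-->2 k-->0
  result₂ = [0->0 1->0]
Equal? differ; not commutative

Answer: DOES NOT COMMUTE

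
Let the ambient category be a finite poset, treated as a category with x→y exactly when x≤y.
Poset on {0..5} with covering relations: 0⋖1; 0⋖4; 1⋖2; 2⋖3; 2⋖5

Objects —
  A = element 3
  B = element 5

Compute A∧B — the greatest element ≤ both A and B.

Answer: A∧B = 2

Derivation:
Lower bounds of A=3 and B=5: {0,1,2}
  0 <= 2
  1 <= 2
  2 <= 2
glb = 2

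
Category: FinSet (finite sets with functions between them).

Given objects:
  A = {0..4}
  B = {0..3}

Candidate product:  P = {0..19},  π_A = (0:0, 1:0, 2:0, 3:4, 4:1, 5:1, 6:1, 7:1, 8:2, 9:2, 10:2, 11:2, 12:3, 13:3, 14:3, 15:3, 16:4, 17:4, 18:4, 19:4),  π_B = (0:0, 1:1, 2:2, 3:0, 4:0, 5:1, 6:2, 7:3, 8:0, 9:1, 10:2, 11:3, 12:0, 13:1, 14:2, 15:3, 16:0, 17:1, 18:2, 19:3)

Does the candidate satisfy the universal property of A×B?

|A|·|B| = 5·4 = 20;  |P| = 20
Check the pairing map k ↦ (π_A(k), π_B(k)):
  0 : (0,0)
  1 : (0,1)
  2 : (0,2)
  3 : (4,0)
  4 : (1,0)
  5 : (1,1)
  6 : (1,2)
  7 : (1,3)
  8 : (2,0)
  9 : (2,1)
  10 : (2,2)
  11 : (2,3)
  12 : (3,0)
  13 : (3,1)
  14 : (3,2)
  15 : (3,3)
  16 : (4,0)  ✗ repeats pair of k=3
  17 : (4,1)
  18 : (4,2)
  19 : (4,3)
distinct pairs in image: 19 / 20 needed
  → (4,0) hit at k=3 and k=16

Answer: NOT A VALID PRODUCT — duplicate pair at indices 16,3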